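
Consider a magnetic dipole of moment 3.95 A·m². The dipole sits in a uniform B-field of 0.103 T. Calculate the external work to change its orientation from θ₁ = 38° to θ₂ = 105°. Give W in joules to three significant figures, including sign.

W_ext = ΔU = −mB cosθ₂ + mB cosθ₁ = mB(cosθ₁ − cosθ₂).
W = (3.95)(0.103)·(cos38° − cos105°) = (0.4068)·(+1.0468) = 0.4259 J.

W ≈ 0.426 J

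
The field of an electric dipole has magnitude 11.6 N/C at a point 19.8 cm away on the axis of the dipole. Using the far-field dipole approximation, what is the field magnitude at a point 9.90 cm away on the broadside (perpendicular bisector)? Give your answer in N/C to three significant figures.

Dipole fields scale as 1/r³ in the far field.
The axial field is twice the equatorial field at the same r, so the geometry factor is 1/2.
E₂ = E₁ · (1/2) · (r₁/r₂)³ = 11.6 · 0.5 · (19.8/9.90)³.
(r₁/r₂)³ = (2)³ = 8.
E₂ ≈ 46.40 N/C.

E ≈ 46.4 N/C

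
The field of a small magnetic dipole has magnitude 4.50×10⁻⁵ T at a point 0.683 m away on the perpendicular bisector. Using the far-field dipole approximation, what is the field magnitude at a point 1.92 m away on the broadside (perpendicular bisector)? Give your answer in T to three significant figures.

Dipole fields scale as 1/r³ in the far field; the geometry is the same at both points.
B₂ = B₁ · (r₁/r₂)³ = 4.50×10⁻⁵ · (0.683/1.92)³.
(r₁/r₂)³ = (0.3557)³ = 0.04502.
B₂ ≈ 2.026×10⁻⁶ T.

B ≈ 2.03×10⁻⁶ T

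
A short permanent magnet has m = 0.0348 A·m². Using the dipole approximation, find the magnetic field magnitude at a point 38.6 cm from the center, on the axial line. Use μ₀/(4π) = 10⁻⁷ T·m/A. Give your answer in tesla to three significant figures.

B ≈ 1.21×10⁻⁷ T

On axis B = (μ₀/4π)·2m/r³.
B = 2·(10⁻⁷)·(0.0348) / (0.386)³ = 1.210×10⁻⁷ T.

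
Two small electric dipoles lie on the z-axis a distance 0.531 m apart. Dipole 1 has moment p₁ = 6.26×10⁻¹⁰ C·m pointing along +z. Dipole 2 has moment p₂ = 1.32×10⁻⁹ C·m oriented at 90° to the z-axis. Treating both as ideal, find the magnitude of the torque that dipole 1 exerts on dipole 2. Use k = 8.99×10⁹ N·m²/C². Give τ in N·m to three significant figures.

τ ≈ 9.92×10⁻⁸ N·m

The second dipole sits on the axis of the first, so the field there is axial: E₁ = 2kp₁/r³ along +z.
E₁ = 2(8.99×10⁹)(6.26×10⁻¹⁰)/(0.531)³ = 75.18 N/C.
Torque on the second dipole: τ = p₂ E₁ sinθ.
τ = (1.32×10⁻⁹)(75.18)·sin90° = 9.923×10⁻⁸ N·m.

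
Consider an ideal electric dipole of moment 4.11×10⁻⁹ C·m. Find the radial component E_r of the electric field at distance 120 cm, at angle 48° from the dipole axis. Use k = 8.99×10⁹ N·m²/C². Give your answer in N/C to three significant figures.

For a dipole, E_r = (2kp cosθ)/r³.
kp/r³ = (8.99×10⁹)(4.11×10⁻⁹)/(1.20)³ = 21.38 N/C.
E_r = 2·21.38·cos48° = 28.62 N/C.

E_r ≈ 28.6 N/C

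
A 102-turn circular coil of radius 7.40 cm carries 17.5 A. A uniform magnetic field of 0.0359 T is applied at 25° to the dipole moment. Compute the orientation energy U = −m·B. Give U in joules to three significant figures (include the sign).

U ≈ -0.999 J

m = NIA = NIπa² = 102·(17.5)·π·(0.0740)² = 30.71 A·m².
U = −m·B = −mB cosθ.
U = −(30.71)(0.0359)·cos25° = -0.9992 J.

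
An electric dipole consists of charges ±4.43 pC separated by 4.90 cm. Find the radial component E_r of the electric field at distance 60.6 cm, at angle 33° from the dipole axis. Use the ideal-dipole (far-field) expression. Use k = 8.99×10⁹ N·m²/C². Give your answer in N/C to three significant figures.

Dipole moment p = qd = (4.43×10⁻¹² C)(0.0490 m) = 2.171×10⁻¹³ C·m.
For a dipole, E_r = (2kp cosθ)/r³.
kp/r³ = (8.99×10⁹)(2.171×10⁻¹³)/(0.606)³ = 0.008770 N/C.
E_r = 2·0.008770·cos33° = 0.01471 N/C.

E_r ≈ 0.0147 N/C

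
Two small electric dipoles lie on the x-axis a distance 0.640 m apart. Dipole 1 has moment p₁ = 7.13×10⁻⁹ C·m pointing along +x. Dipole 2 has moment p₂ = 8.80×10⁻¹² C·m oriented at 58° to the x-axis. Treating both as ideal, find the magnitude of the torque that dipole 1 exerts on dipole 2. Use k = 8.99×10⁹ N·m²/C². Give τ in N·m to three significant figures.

τ ≈ 3.65×10⁻⁹ N·m

The second dipole sits on the axis of the first, so the field there is axial: E₁ = 2kp₁/r³ along +x.
E₁ = 2(8.99×10⁹)(7.13×10⁻⁹)/(0.640)³ = 489.0 N/C.
Torque on the second dipole: τ = p₂ E₁ sinθ.
τ = (8.80×10⁻¹²)(489.0)·sin58° = 3.650×10⁻⁹ N·m.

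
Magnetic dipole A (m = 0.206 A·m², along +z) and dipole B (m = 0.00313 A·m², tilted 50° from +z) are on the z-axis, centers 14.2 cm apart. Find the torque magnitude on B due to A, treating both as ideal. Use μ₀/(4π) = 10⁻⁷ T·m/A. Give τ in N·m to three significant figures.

τ ≈ 3.45×10⁻⁸ N·m

Dipole B is on the axis of dipole A, so B₁ there is axial: B₁ = (μ₀/4π)·2m₁/r³ along +z.
B₁ = 2(10⁻⁷)(0.206)/(0.142)³ = 1.439×10⁻⁵ T.
τ = m₂ B₁ sinθ.
τ = (0.00313)(1.439×10⁻⁵)·sin50° = 3.450×10⁻⁸ N·m.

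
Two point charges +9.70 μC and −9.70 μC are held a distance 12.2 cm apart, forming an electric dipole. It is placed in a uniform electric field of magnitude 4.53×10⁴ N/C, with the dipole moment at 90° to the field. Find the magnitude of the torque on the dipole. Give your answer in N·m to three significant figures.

Dipole moment p = qd = (9.70×10⁻⁶ C)(0.122 m) = 1.183×10⁻⁶ C·m.
Torque on an electric dipole: τ = pE sinθ.
τ = (1.183×10⁻⁶)(4.53×10⁴)·sin90° = 0.05359 N·m.

τ ≈ 0.0536 N·m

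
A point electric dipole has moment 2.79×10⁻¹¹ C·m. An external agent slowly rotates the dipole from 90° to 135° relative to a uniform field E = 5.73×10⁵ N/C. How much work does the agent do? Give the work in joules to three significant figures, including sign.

W ≈ 1.13×10⁻⁵ J

W_ext = ΔU = U(θ₂) − U(θ₁) = −pE cosθ₂ − (−pE cosθ₁) = pE(cosθ₁ − cosθ₂).
W = (2.79×10⁻¹¹)(5.73×10⁵)·(cos90° − cos135°) = (1.599×10⁻⁵)·(+0.7071) = 1.130×10⁻⁵ J.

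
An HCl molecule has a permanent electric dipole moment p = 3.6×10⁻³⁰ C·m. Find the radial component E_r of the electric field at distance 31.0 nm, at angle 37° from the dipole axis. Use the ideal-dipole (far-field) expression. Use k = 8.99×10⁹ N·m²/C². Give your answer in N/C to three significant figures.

For a dipole, E_r = (2kp cosθ)/r³.
kp/r³ = (8.99×10⁹)(3.60×10⁻³⁰)/(3.10×10⁻⁸)³ = 1086 N/C.
E_r = 2·1086·cos37° = 1735 N/C.

E_r ≈ 1740 N/C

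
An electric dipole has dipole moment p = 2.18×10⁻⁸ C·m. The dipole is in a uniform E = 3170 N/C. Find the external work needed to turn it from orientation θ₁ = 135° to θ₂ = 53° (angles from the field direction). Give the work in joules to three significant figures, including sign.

W ≈ -9.05×10⁻⁵ J

W_ext = ΔU = U(θ₂) − U(θ₁) = −pE cosθ₂ − (−pE cosθ₁) = pE(cosθ₁ − cosθ₂).
W = (2.18×10⁻⁸)(3170)·(cos135° − cos53°) = (6.911×10⁻⁵)·(-1.3089) = -9.045×10⁻⁵ J.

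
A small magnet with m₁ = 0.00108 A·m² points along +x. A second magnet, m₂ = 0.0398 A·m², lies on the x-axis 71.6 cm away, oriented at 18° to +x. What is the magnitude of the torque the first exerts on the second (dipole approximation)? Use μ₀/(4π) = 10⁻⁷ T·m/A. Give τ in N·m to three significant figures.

τ ≈ 7.24×10⁻¹² N·m

Dipole B is on the axis of dipole A, so B₁ there is axial: B₁ = (μ₀/4π)·2m₁/r³ along +x.
B₁ = 2(10⁻⁷)(0.00108)/(0.716)³ = 5.885×10⁻¹⁰ T.
τ = m₂ B₁ sinθ.
τ = (0.0398)(5.885×10⁻¹⁰)·sin18° = 7.237×10⁻¹² N·m.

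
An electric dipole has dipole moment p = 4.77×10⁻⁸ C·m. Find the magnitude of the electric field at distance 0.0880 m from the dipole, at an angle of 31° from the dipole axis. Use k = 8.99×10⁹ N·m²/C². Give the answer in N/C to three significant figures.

E ≈ 1.13×10⁶ N/C

At angle θ the dipole field magnitude is E = (kp/r³)·√(1 + 3cos²θ).
kp/r³ = (8.99×10⁹)(4.77×10⁻⁸) / (0.0880)³ = 6.293×10⁵ N/C.
√(1 + 3cos²31°) = √(1 + 3·0.7347) = √3.2042 ≈ 1.7900.
E ≈ 6.293×10⁵ × 1.790 = 1.126×10⁶ N/C.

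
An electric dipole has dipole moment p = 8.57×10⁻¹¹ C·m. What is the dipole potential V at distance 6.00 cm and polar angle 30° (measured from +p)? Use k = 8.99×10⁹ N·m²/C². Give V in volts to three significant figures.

The dipole potential is V = kp cosθ / r².
V = (8.99×10⁹)(8.57×10⁻¹¹)·cos30° / (0.0600)² = 185.3 V.

V ≈ 185 V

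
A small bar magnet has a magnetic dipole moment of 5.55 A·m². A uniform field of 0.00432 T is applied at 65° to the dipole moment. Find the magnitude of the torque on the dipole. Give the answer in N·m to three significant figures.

Torque on a magnetic dipole: τ = mB sinθ.
τ = (5.55)(0.00432)·sin65° = 0.02173 N·m.

τ ≈ 0.0217 N·m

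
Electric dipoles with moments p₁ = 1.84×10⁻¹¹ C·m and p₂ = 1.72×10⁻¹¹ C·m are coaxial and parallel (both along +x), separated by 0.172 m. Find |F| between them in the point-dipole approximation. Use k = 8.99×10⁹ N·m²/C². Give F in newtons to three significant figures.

F ≈ 1.95×10⁻⁸ N

On-axis field of dipole 1 at distance r: E = 2kp₁/r³. Force on dipole 2 is F = p₂·dE/dr (gradient along axis).
dE/dr = −6kp₁/r⁴, so |F| = 6kp₁p₂/r⁴ (attractive for aligned moments).
F = 6(8.99×10⁹)(1.84×10⁻¹¹)(1.72×10⁻¹¹)/(0.172)⁴ = 1.950×10⁻⁸ N.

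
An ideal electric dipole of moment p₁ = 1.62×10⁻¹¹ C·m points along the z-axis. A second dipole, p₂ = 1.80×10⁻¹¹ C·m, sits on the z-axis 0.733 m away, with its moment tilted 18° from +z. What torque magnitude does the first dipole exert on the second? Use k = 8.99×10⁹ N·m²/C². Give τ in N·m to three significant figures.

The second dipole sits on the axis of the first, so the field there is axial: E₁ = 2kp₁/r³ along +z.
E₁ = 2(8.99×10⁹)(1.62×10⁻¹¹)/(0.733)³ = 0.7396 N/C.
Torque on the second dipole: τ = p₂ E₁ sinθ.
τ = (1.80×10⁻¹¹)(0.7396)·sin18° = 4.114×10⁻¹² N·m.

τ ≈ 4.11×10⁻¹² N·m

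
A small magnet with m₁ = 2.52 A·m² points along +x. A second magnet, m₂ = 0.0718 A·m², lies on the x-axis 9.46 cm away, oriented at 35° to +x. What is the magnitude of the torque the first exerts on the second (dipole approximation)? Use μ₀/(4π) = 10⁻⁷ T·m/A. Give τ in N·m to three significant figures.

Dipole B is on the axis of dipole A, so B₁ there is axial: B₁ = (μ₀/4π)·2m₁/r³ along +x.
B₁ = 2(10⁻⁷)(2.52)/(0.0946)³ = 5.953×10⁻⁴ T.
τ = m₂ B₁ sinθ.
τ = (0.0718)(5.953×10⁻⁴)·sin35° = 2.452×10⁻⁵ N·m.

τ ≈ 2.45×10⁻⁵ N·m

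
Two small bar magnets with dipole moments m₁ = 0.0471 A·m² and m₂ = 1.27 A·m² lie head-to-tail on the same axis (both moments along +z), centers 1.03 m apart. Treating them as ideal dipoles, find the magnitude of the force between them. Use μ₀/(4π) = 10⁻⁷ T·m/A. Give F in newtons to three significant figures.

On-axis B of dipole 1: B = (μ₀/4π)·2m₁/r³. Force on dipole 2: F = m₂·dB/dr.
dB/dr = −(μ₀/4π)·6m₁/r⁴, so |F| = (μ₀/4π)·6m₁m₂/r⁴.
F = 6(10⁻⁷)(0.0471)(1.27)/(1.03)⁴ = 3.189×10⁻⁸ N.

F ≈ 3.19×10⁻⁸ N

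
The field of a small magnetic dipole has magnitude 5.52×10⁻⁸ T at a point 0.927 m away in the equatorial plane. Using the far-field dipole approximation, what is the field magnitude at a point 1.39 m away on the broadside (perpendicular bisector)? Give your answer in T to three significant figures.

B ≈ 1.64×10⁻⁸ T

Dipole fields scale as 1/r³ in the far field; the geometry is the same at both points.
B₂ = B₁ · (r₁/r₂)³ = 5.52×10⁻⁸ · (0.927/1.39)³.
(r₁/r₂)³ = (0.6669)³ = 0.2966.
B₂ ≈ 1.637×10⁻⁸ T.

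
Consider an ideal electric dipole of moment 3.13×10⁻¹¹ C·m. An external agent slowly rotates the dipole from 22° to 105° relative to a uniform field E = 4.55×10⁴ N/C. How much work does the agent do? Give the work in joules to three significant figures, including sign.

W ≈ 1.69×10⁻⁶ J

W_ext = ΔU = U(θ₂) − U(θ₁) = −pE cosθ₂ − (−pE cosθ₁) = pE(cosθ₁ − cosθ₂).
W = (3.13×10⁻¹¹)(4.55×10⁴)·(cos22° − cos105°) = (1.424×10⁻⁶)·(+1.1860) = 1.689×10⁻⁶ J.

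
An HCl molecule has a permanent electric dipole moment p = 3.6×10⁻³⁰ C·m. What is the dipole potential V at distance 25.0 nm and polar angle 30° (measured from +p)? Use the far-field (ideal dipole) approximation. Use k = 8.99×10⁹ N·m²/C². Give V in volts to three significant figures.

V ≈ 4.48×10⁻⁵ V

The dipole potential is V = kp cosθ / r².
V = (8.99×10⁹)(3.60×10⁻³⁰)·cos30° / (2.50×10⁻⁸)² = 4.484×10⁻⁵ V.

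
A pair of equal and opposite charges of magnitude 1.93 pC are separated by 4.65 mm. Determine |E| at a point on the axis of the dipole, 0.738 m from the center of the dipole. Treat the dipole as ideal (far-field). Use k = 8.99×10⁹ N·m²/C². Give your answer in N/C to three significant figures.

Dipole moment p = qd = (1.93×10⁻¹² C)(0.00465 m) = 8.975×10⁻¹⁵ C·m.
On the dipole axis E = 2kp/r³.
E = 2·(8.99×10⁹)(8.975×10⁻¹⁵) / (0.738)³ = 4.015×10⁻⁴ N/C.

E ≈ 4.01×10⁻⁴ N/C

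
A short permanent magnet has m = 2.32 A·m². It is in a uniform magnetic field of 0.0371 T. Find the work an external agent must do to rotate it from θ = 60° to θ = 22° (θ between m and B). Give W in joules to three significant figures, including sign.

W ≈ -0.0368 J

W_ext = ΔU = −mB cosθ₂ + mB cosθ₁ = mB(cosθ₁ − cosθ₂).
W = (2.32)(0.0371)·(cos60° − cos22°) = (0.08607)·(-0.4272) = -0.03677 J.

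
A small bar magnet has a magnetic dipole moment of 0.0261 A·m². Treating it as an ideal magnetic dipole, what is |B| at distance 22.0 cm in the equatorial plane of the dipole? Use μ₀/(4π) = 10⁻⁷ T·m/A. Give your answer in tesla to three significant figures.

In the equatorial plane B = (μ₀/4π)·m/r³ (half the axial value).
B = (10⁻⁷)·(0.0261) / (0.220)³ = 2.451×10⁻⁷ T.

B ≈ 2.45×10⁻⁷ T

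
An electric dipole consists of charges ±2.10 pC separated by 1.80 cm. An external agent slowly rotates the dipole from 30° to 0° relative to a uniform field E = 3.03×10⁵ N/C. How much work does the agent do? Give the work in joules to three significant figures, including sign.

Dipole moment p = qd = (2.10×10⁻¹² C)(0.0180 m) = 3.78×10⁻¹⁴ C·m.
W_ext = ΔU = U(θ₂) − U(θ₁) = −pE cosθ₂ − (−pE cosθ₁) = pE(cosθ₁ − cosθ₂).
W = (3.78×10⁻¹⁴)(3.03×10⁵)·(cos30° − cos0°) = (1.145×10⁻⁸)·(-0.1340) = -1.534×10⁻⁹ J.

W ≈ -1.53×10⁻⁹ J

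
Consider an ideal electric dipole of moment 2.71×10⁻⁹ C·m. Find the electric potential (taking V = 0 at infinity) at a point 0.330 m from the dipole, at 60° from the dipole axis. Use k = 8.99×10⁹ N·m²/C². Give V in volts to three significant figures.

The dipole potential is V = kp cosθ / r².
V = (8.99×10⁹)(2.71×10⁻⁹)·cos60° / (0.330)² = 111.9 V.

V ≈ 112 V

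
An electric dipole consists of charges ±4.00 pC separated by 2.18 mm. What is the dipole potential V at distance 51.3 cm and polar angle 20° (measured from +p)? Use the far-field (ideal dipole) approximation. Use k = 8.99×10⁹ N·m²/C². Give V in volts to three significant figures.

V ≈ 2.80×10⁻⁴ V

Dipole moment p = qd = (4.00×10⁻¹² C)(0.00218 m) = 8.72×10⁻¹⁵ C·m.
The dipole potential is V = kp cosθ / r².
V = (8.99×10⁹)(8.72×10⁻¹⁵)·cos20° / (0.513)² = 2.799×10⁻⁴ V.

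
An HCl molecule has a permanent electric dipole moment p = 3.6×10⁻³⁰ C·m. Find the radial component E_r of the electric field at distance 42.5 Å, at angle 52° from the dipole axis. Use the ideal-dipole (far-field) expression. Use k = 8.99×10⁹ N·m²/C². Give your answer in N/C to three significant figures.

E_r ≈ 5.19×10⁵ N/C

For a dipole, E_r = (2kp cosθ)/r³.
kp/r³ = (8.99×10⁹)(3.60×10⁻³⁰)/(4.25×10⁻⁹)³ = 4.216×10⁵ N/C.
E_r = 2·4.216×10⁵·cos52° = 5.191×10⁵ N/C.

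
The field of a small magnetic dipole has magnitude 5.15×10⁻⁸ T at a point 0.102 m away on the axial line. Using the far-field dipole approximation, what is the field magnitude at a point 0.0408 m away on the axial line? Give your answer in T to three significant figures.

B ≈ 8.05×10⁻⁷ T

Dipole fields scale as 1/r³ in the far field; the geometry is the same at both points.
B₂ = B₁ · (r₁/r₂)³ = 5.15×10⁻⁸ · (0.102/0.0408)³.
(r₁/r₂)³ = (2.5)³ = 15.62.
B₂ ≈ 8.047×10⁻⁷ T.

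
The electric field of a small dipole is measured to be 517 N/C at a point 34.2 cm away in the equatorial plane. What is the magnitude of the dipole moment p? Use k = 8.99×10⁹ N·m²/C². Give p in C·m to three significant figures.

p ≈ 2.30×10⁻⁹ C·m

In the equatorial plane E = kp/r³, so p = Er³/(k).
p = (517)·(0.342)³ / (8.99×10⁹) = 2.300×10⁻⁹ C·m.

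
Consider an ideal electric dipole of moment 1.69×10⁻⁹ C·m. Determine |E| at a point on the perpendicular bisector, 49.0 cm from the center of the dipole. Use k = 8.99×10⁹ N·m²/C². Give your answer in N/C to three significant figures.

On the perpendicular bisector E = kp/r³ (half the axial value at the same distance).
E = (8.99×10⁹)(1.69×10⁻⁹) / (0.490)³ = 129.1 N/C.

E ≈ 129 N/C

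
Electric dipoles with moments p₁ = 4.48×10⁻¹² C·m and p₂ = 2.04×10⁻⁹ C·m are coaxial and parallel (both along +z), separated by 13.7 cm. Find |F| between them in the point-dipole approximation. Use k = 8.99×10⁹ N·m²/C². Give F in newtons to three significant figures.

On-axis field of dipole 1 at distance r: E = 2kp₁/r³. Force on dipole 2 is F = p₂·dE/dr (gradient along axis).
dE/dr = −6kp₁/r⁴, so |F| = 6kp₁p₂/r⁴ (attractive for aligned moments).
F = 6(8.99×10⁹)(4.48×10⁻¹²)(2.04×10⁻⁹)/(0.137)⁴ = 1.399×10⁻⁶ N.

F ≈ 1.40×10⁻⁶ N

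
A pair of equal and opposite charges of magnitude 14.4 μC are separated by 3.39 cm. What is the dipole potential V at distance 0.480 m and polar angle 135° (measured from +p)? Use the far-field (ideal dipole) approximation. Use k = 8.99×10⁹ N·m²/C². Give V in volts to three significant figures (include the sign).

V ≈ -1.35×10⁴ V

Dipole moment p = qd = (1.44×10⁻⁵ C)(0.0339 m) = 4.882×10⁻⁷ C·m.
The dipole potential is V = kp cosθ / r².
V = (8.99×10⁹)(4.882×10⁻⁷)·cos135° / (0.480)² = -1.347×10⁴ V.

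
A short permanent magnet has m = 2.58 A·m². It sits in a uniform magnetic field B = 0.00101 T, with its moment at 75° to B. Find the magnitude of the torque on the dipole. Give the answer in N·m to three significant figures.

Torque on a magnetic dipole: τ = mB sinθ.
τ = (2.58)(0.00101)·sin75° = 0.002517 N·m.

τ ≈ 0.00252 N·m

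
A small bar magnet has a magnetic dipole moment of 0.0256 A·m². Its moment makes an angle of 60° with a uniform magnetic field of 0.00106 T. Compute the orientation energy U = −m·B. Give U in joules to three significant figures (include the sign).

U ≈ -1.36×10⁻⁵ J

U = −m·B = −mB cosθ.
U = −(0.0256)(0.00106)·cos60° = -1.357×10⁻⁵ J.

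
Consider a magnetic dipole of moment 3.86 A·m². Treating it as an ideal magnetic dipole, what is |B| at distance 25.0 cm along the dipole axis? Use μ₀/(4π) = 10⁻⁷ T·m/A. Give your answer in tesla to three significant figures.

B ≈ 4.94×10⁻⁵ T

On axis B = (μ₀/4π)·2m/r³.
B = 2·(10⁻⁷)·(3.86) / (0.250)³ = 4.941×10⁻⁵ T.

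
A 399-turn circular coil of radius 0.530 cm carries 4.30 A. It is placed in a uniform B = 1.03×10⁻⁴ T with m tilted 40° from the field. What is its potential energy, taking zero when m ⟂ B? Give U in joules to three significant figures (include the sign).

U ≈ -1.19×10⁻⁵ J

m = NIA = NIπa² = 399·(4.30)·π·(0.00530)² = 0.1514 A·m².
U = −m·B = −mB cosθ.
U = −(0.1514)(1.03×10⁻⁴)·cos40° = -1.195×10⁻⁵ J.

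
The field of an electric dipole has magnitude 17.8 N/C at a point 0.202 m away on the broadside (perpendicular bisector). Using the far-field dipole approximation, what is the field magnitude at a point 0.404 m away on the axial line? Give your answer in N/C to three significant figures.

Dipole fields scale as 1/r³ in the far field.
The axial field is twice the equatorial field at the same r, so the geometry factor is 2/1.
E₂ = E₁ · (2/1) · (r₁/r₂)³ = 17.8 · 2 · (0.202/0.404)³.
(r₁/r₂)³ = (0.5)³ = 0.125.
E₂ ≈ 4.450 N/C.

E ≈ 4.45 N/C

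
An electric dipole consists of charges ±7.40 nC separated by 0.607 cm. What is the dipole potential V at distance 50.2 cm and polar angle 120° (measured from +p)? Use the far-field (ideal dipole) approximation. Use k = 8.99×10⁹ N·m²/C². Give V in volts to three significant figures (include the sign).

V ≈ -0.801 V

Dipole moment p = qd = (7.40×10⁻⁹ C)(0.00607 m) = 4.492×10⁻¹¹ C·m.
The dipole potential is V = kp cosθ / r².
V = (8.99×10⁹)(4.492×10⁻¹¹)·cos120° / (0.502)² = -0.8012 V.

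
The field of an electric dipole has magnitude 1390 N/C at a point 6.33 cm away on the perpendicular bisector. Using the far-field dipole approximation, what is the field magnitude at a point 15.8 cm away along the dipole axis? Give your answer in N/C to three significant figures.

Dipole fields scale as 1/r³ in the far field.
The axial field is twice the equatorial field at the same r, so the geometry factor is 2/1.
E₂ = E₁ · (2/1) · (r₁/r₂)³ = 1390 · 2 · (6.33/15.8)³.
(r₁/r₂)³ = (0.4006)³ = 0.0643.
E₂ ≈ 178.8 N/C.

E ≈ 179 N/C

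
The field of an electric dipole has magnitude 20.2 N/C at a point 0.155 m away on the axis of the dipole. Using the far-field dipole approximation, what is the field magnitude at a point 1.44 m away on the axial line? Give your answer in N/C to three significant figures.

E ≈ 0.0252 N/C

Dipole fields scale as 1/r³ in the far field; the geometry is the same at both points.
E₂ = E₁ · (r₁/r₂)³ = 20.2 · (0.155/1.44)³.
(r₁/r₂)³ = (0.1076)³ = 0.001247.
E₂ ≈ 0.02519 N/C.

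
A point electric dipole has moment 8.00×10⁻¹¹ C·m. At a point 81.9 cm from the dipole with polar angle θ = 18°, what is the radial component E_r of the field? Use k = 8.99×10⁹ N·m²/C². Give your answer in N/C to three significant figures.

E_r ≈ 2.49 N/C

For a dipole, E_r = (2kp cosθ)/r³.
kp/r³ = (8.99×10⁹)(8.00×10⁻¹¹)/(0.819)³ = 1.309 N/C.
E_r = 2·1.309·cos18° = 2.490 N/C.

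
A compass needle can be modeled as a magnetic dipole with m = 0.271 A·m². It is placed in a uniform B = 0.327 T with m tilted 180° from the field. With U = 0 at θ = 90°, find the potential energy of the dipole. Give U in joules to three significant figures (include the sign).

U = −m·B = −mB cosθ.
U = −(0.271)(0.327)·cos180° = 0.08862 J.

U ≈ 0.0886 J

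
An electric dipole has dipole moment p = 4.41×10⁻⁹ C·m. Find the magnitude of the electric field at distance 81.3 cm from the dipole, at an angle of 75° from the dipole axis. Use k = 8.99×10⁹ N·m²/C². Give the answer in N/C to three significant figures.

E ≈ 80.9 N/C

At angle θ the dipole field magnitude is E = (kp/r³)·√(1 + 3cos²θ).
kp/r³ = (8.99×10⁹)(4.41×10⁻⁹) / (0.813)³ = 73.78 N/C.
√(1 + 3cos²75°) = √(1 + 3·0.0670) = √1.2010 ≈ 1.0959.
E ≈ 73.78 × 1.096 = 80.85 N/C.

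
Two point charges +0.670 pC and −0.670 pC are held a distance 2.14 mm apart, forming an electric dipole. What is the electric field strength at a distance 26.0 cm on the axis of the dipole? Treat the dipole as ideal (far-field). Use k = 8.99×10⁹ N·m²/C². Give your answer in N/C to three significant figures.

E ≈ 0.00147 N/C

Dipole moment p = qd = (6.70×10⁻¹³ C)(0.00214 m) = 1.434×10⁻¹⁵ C·m.
On the dipole axis E = 2kp/r³.
E = 2·(8.99×10⁹)(1.434×10⁻¹⁵) / (0.260)³ = 0.001467 N/C.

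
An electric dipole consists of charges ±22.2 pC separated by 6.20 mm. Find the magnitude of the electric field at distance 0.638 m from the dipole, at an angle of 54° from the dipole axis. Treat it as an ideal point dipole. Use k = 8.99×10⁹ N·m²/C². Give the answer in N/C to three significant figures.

Dipole moment p = qd = (2.22×10⁻¹¹ C)(0.00620 m) = 1.376×10⁻¹³ C·m.
At angle θ the dipole field magnitude is E = (kp/r³)·√(1 + 3cos²θ).
kp/r³ = (8.99×10⁹)(1.376×10⁻¹³) / (0.638)³ = 0.004763 N/C.
√(1 + 3cos²54°) = √(1 + 3·0.3455) = √2.0365 ≈ 1.4271.
E ≈ 0.004763 × 1.427 = 0.006798 N/C.

E ≈ 0.00680 N/C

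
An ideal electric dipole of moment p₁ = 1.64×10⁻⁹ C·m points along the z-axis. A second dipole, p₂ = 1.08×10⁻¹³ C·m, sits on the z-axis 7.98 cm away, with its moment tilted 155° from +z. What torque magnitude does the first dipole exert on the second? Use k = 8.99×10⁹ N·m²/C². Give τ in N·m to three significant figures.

τ ≈ 2.65×10⁻⁹ N·m

The second dipole sits on the axis of the first, so the field there is axial: E₁ = 2kp₁/r³ along +z.
E₁ = 2(8.99×10⁹)(1.64×10⁻⁹)/(0.0798)³ = 5.803×10⁴ N/C.
Torque on the second dipole: τ = p₂ E₁ sinθ.
τ = (1.08×10⁻¹³)(5.803×10⁴)·sin155° = 2.648×10⁻⁹ N·m.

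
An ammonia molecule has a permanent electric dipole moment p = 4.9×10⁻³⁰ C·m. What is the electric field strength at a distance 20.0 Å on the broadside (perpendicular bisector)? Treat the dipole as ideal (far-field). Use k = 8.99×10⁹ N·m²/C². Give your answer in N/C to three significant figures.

E ≈ 5.51×10⁶ N/C

In the equatorial plane E = kp/r³.
E = (8.99×10⁹)(4.90×10⁻³⁰) / (2.00×10⁻⁹)³ = 5.506×10⁶ N/C.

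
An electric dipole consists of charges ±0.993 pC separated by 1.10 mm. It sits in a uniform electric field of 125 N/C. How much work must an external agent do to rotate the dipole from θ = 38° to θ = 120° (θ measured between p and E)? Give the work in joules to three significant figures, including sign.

W ≈ 1.76×10⁻¹³ J

Dipole moment p = qd = (9.93×10⁻¹³ C)(0.00110 m) = 1.092×10⁻¹⁵ C·m.
W_ext = ΔU = U(θ₂) − U(θ₁) = −pE cosθ₂ − (−pE cosθ₁) = pE(cosθ₁ − cosθ₂).
W = (1.092×10⁻¹⁵)(125)·(cos38° − cos120°) = (1.365×10⁻¹³)·(+1.2880) = 1.758×10⁻¹³ J.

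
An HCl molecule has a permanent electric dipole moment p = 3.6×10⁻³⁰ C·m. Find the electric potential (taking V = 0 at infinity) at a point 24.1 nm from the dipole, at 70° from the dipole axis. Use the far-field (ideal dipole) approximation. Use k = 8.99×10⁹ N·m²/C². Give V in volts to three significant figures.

V ≈ 1.91×10⁻⁵ V

The dipole potential is V = kp cosθ / r².
V = (8.99×10⁹)(3.60×10⁻³⁰)·cos70° / (2.41×10⁻⁸)² = 1.906×10⁻⁵ V.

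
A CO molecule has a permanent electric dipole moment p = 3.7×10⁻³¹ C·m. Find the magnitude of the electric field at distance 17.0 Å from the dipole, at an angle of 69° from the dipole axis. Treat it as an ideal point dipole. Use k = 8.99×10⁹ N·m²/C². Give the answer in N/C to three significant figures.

At angle θ the dipole field magnitude is E = (kp/r³)·√(1 + 3cos²θ).
kp/r³ = (8.99×10⁹)(3.70×10⁻³¹) / (1.70×10⁻⁹)³ = 6.770×10⁵ N/C.
√(1 + 3cos²69°) = √(1 + 3·0.1284) = √1.3853 ≈ 1.1770.
E ≈ 6.770×10⁵ × 1.177 = 7.969×10⁵ N/C.

E ≈ 7.97×10⁵ N/C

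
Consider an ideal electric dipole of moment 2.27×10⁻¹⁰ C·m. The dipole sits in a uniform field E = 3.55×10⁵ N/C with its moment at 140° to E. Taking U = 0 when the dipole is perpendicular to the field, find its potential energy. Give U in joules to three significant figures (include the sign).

U = −p·E = −pE cosθ.
U = −(2.27×10⁻¹⁰)(3.55×10⁵)·cos140° = 6.173×10⁻⁵ J.

U ≈ 6.17×10⁻⁵ J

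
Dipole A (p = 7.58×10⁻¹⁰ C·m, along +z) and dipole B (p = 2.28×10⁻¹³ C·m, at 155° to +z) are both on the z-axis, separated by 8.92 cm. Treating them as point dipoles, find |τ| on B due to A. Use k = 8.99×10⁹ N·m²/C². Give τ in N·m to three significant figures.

The second dipole sits on the axis of the first, so the field there is axial: E₁ = 2kp₁/r³ along +z.
E₁ = 2(8.99×10⁹)(7.58×10⁻¹⁰)/(0.0892)³ = 1.920×10⁴ N/C.
Torque on the second dipole: τ = p₂ E₁ sinθ.
τ = (2.28×10⁻¹³)(1.920×10⁴)·sin155° = 1.850×10⁻⁹ N·m.

τ ≈ 1.85×10⁻⁹ N·m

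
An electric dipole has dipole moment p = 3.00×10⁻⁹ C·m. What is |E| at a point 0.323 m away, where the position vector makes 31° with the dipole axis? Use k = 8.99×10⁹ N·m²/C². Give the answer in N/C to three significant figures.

At angle θ the dipole field magnitude is E = (kp/r³)·√(1 + 3cos²θ).
kp/r³ = (8.99×10⁹)(3.00×10⁻⁹) / (0.323)³ = 800.3 N/C.
√(1 + 3cos²31°) = √(1 + 3·0.7347) = √3.2042 ≈ 1.7900.
E ≈ 800.3 × 1.790 = 1433 N/C.

E ≈ 1430 N/C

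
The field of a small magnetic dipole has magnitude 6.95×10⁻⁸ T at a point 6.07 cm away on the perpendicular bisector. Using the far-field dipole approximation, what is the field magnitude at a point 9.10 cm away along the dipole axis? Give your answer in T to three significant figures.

Dipole fields scale as 1/r³ in the far field.
The axial field is twice the equatorial field at the same r, so the geometry factor is 2/1.
B₂ = B₁ · (2/1) · (r₁/r₂)³ = 6.95×10⁻⁸ · 2 · (6.07/9.10)³.
(r₁/r₂)³ = (0.667)³ = 0.2968.
B₂ ≈ 4.125×10⁻⁸ T.

B ≈ 4.13×10⁻⁸ T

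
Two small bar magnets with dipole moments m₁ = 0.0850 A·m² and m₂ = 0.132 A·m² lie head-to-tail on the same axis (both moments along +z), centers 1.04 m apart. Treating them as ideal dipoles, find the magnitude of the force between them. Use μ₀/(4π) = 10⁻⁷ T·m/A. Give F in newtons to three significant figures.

On-axis B of dipole 1: B = (μ₀/4π)·2m₁/r³. Force on dipole 2: F = m₂·dB/dr.
dB/dr = −(μ₀/4π)·6m₁/r⁴, so |F| = (μ₀/4π)·6m₁m₂/r⁴.
F = 6(10⁻⁷)(0.0850)(0.132)/(1.04)⁴ = 5.755×10⁻⁹ N.

F ≈ 5.75×10⁻⁹ N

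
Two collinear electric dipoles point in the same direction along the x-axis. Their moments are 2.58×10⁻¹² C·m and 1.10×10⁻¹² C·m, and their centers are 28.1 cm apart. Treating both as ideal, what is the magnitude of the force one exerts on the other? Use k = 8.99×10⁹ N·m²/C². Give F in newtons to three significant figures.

On-axis field of dipole 1 at distance r: E = 2kp₁/r³. Force on dipole 2 is F = p₂·dE/dr (gradient along axis).
dE/dr = −6kp₁/r⁴, so |F| = 6kp₁p₂/r⁴ (attractive for aligned moments).
F = 6(8.99×10⁹)(2.58×10⁻¹²)(1.10×10⁻¹²)/(0.281)⁴ = 2.455×10⁻¹¹ N.

F ≈ 2.46×10⁻¹¹ N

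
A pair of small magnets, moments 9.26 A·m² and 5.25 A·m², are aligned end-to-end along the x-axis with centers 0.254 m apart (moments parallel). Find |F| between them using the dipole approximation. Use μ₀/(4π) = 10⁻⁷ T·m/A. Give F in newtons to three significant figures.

F ≈ 0.00701 N

On-axis B of dipole 1: B = (μ₀/4π)·2m₁/r³. Force on dipole 2: F = m₂·dB/dr.
dB/dr = −(μ₀/4π)·6m₁/r⁴, so |F| = (μ₀/4π)·6m₁m₂/r⁴.
F = 6(10⁻⁷)(9.26)(5.25)/(0.254)⁴ = 0.007008 N.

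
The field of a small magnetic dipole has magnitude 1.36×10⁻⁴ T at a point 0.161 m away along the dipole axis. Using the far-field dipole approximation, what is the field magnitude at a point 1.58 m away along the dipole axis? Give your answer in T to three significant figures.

Dipole fields scale as 1/r³ in the far field; the geometry is the same at both points.
B₂ = B₁ · (r₁/r₂)³ = 1.36×10⁻⁴ · (0.161/1.58)³.
(r₁/r₂)³ = (0.1019)³ = 0.001058.
B₂ ≈ 1.439×10⁻⁷ T.

B ≈ 1.44×10⁻⁷ T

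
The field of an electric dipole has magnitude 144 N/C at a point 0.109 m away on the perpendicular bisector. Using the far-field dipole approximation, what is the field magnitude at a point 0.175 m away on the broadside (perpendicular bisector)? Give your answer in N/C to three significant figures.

E ≈ 34.8 N/C

Dipole fields scale as 1/r³ in the far field; the geometry is the same at both points.
E₂ = E₁ · (r₁/r₂)³ = 144 · (0.109/0.175)³.
(r₁/r₂)³ = (0.6229)³ = 0.2416.
E₂ ≈ 34.80 N/C.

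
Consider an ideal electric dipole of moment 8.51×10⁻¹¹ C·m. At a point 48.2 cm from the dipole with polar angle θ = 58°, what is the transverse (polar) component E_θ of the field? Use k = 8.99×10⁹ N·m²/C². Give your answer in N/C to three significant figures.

For a dipole, E_θ = (kp sinθ)/r³.
kp/r³ = (8.99×10⁹)(8.51×10⁻¹¹)/(0.482)³ = 6.832 N/C.
E_θ = 6.832·sin58° = 5.794 N/C.

E_θ ≈ 5.79 N/C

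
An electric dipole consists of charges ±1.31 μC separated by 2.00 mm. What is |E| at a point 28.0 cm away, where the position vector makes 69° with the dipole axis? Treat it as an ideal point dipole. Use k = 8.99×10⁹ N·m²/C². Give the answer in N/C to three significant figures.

Dipole moment p = qd = (1.31×10⁻⁶ C)(0.00200 m) = 2.62×10⁻⁹ C·m.
At angle θ the dipole field magnitude is E = (kp/r³)·√(1 + 3cos²θ).
kp/r³ = (8.99×10⁹)(2.62×10⁻⁹) / (0.280)³ = 1073 N/C.
√(1 + 3cos²69°) = √(1 + 3·0.1284) = √1.3853 ≈ 1.1770.
E ≈ 1073 × 1.177 = 1263 N/C.

E ≈ 1260 N/C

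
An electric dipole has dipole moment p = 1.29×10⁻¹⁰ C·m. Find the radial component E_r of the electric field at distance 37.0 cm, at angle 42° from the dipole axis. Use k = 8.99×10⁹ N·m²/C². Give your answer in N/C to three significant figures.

E_r ≈ 34.0 N/C

For a dipole, E_r = (2kp cosθ)/r³.
kp/r³ = (8.99×10⁹)(1.29×10⁻¹⁰)/(0.370)³ = 22.90 N/C.
E_r = 2·22.90·cos42° = 34.03 N/C.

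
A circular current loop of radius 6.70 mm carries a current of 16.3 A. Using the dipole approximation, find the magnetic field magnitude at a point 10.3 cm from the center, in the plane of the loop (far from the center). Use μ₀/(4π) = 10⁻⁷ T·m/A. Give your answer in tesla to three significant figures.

Magnetic moment m = IA = Iπa² = (16.3)·π·(0.00670)² = 0.002299 A·m².
In the equatorial plane B = (μ₀/4π)·m/r³ (half the axial value).
B = (10⁻⁷)·(0.002299) / (0.103)³ = 2.104×10⁻⁷ T.

B ≈ 2.10×10⁻⁷ T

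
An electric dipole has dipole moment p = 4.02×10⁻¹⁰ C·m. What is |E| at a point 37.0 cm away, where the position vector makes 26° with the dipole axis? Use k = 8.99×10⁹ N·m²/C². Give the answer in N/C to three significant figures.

E ≈ 132 N/C

At angle θ the dipole field magnitude is E = (kp/r³)·√(1 + 3cos²θ).
kp/r³ = (8.99×10⁹)(4.02×10⁻¹⁰) / (0.370)³ = 71.35 N/C.
√(1 + 3cos²26°) = √(1 + 3·0.8078) = √3.4235 ≈ 1.8503.
E ≈ 71.35 × 1.850 = 132.0 N/C.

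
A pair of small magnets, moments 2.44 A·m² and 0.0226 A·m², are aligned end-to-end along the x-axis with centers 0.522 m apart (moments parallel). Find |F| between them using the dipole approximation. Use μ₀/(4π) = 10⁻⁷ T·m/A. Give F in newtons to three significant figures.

On-axis B of dipole 1: B = (μ₀/4π)·2m₁/r³. Force on dipole 2: F = m₂·dB/dr.
dB/dr = −(μ₀/4π)·6m₁/r⁴, so |F| = (μ₀/4π)·6m₁m₂/r⁴.
F = 6(10⁻⁷)(2.44)(0.0226)/(0.522)⁴ = 4.456×10⁻⁷ N.

F ≈ 4.46×10⁻⁷ N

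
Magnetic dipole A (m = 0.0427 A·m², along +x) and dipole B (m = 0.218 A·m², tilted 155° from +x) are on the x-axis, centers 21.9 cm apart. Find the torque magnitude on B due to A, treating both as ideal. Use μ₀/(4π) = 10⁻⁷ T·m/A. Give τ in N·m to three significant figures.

Dipole B is on the axis of dipole A, so B₁ there is axial: B₁ = (μ₀/4π)·2m₁/r³ along +x.
B₁ = 2(10⁻⁷)(0.0427)/(0.219)³ = 8.131×10⁻⁷ T.
τ = m₂ B₁ sinθ.
τ = (0.218)(8.131×10⁻⁷)·sin155° = 7.491×10⁻⁸ N·m.

τ ≈ 7.49×10⁻⁸ N·m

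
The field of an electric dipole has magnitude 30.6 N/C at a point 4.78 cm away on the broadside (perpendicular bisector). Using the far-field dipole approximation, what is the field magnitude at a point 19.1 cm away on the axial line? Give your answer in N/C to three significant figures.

E ≈ 0.959 N/C

Dipole fields scale as 1/r³ in the far field.
The axial field is twice the equatorial field at the same r, so the geometry factor is 2/1.
E₂ = E₁ · (2/1) · (r₁/r₂)³ = 30.6 · 2 · (4.78/19.1)³.
(r₁/r₂)³ = (0.2503)³ = 0.01567.
E₂ ≈ 0.9593 N/C.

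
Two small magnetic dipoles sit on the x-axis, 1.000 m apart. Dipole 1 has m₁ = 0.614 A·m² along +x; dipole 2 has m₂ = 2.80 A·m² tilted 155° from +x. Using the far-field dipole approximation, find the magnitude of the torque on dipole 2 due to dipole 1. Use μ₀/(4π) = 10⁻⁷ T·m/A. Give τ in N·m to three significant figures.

Dipole B is on the axis of dipole A, so B₁ there is axial: B₁ = (μ₀/4π)·2m₁/r³ along +x.
B₁ = 2(10⁻⁷)(0.614)/(1.00)³ = 1.228×10⁻⁷ T.
τ = m₂ B₁ sinθ.
τ = (2.80)(1.228×10⁻⁷)·sin155° = 1.453×10⁻⁷ N·m.

τ ≈ 1.45×10⁻⁷ N·m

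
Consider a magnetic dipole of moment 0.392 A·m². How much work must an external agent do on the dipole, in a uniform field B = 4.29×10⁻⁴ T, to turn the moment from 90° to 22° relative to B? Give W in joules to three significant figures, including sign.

W ≈ -1.56×10⁻⁴ J

W_ext = ΔU = −mB cosθ₂ + mB cosθ₁ = mB(cosθ₁ − cosθ₂).
W = (0.392)(4.29×10⁻⁴)·(cos90° − cos22°) = (1.682×10⁻⁴)·(-0.9272) = -1.559×10⁻⁴ J.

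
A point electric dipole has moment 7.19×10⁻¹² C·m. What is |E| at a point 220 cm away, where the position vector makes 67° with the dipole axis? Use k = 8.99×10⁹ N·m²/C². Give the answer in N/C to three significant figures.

At angle θ the dipole field magnitude is E = (kp/r³)·√(1 + 3cos²θ).
kp/r³ = (8.99×10⁹)(7.19×10⁻¹²) / (2.20)³ = 0.006070 N/C.
√(1 + 3cos²67°) = √(1 + 3·0.1527) = √1.4580 ≈ 1.2075.
E ≈ 0.006070 × 1.207 = 0.007330 N/C.

E ≈ 0.00733 N/C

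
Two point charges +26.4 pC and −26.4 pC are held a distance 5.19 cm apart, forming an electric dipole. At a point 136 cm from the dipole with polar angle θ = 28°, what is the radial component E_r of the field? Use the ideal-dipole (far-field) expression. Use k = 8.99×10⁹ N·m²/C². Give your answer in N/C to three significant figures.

E_r ≈ 0.00865 N/C

Dipole moment p = qd = (2.64×10⁻¹¹ C)(0.0519 m) = 1.37×10⁻¹² C·m.
For a dipole, E_r = (2kp cosθ)/r³.
kp/r³ = (8.99×10⁹)(1.37×10⁻¹²)/(1.36)³ = 0.004896 N/C.
E_r = 2·0.004896·cos28° = 0.008646 N/C.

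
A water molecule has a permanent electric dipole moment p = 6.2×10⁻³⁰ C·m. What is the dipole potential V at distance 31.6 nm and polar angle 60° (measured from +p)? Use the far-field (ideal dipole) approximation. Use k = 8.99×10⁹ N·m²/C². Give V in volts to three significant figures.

V ≈ 2.79×10⁻⁵ V

The dipole potential is V = kp cosθ / r².
V = (8.99×10⁹)(6.20×10⁻³⁰)·cos60° / (3.16×10⁻⁸)² = 2.791×10⁻⁵ V.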